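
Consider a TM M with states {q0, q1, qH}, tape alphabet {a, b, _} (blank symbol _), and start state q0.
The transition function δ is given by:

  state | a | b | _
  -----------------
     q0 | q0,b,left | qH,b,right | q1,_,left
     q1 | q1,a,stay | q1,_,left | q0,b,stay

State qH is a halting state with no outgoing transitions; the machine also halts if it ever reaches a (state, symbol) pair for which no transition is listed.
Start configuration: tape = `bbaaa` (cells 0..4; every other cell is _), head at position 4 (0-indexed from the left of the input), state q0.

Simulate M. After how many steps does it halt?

state=q0 head=4 tape=bbaa[a]   (q0,a)→(q0,b,left)
state=q0 head=3 tape=bba[a]b   (q0,a)→(q0,b,left)
state=q0 head=2 tape=bb[a]bb   (q0,a)→(q0,b,left)
state=q0 head=1 tape=b[b]bbb   (q0,b)→(qH,b,right)
state=qH head=2 tape=bb[b]bb
M halts after 4 transitions.

4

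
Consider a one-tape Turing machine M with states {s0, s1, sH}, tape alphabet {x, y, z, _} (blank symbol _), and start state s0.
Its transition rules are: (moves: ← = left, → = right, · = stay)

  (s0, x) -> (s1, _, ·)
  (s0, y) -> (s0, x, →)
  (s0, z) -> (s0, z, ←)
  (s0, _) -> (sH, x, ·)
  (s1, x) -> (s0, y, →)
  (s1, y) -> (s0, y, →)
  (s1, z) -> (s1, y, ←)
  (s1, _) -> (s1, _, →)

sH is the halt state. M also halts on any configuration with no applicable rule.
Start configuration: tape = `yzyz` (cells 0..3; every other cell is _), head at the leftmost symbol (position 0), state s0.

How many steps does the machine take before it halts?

15

state=s0 head=0 tape=[y]zyz_   (s0,y)→(s0,x,→)
state=s0 head=1 tape=x[z]yz_   (s0,z)→(s0,z,←)
state=s0 head=0 tape=[x]zyz_   (s0,x)→(s1,_,·)
state=s1 head=0 tape=[_]zyz_   (s1,_)→(s1,_,→)
state=s1 head=1 tape=_[z]yz_   (s1,z)→(s1,y,←)
state=s1 head=0 tape=[_]yyz_   (s1,_)→(s1,_,→)
state=s1 head=1 tape=_[y]yz_   (s1,y)→(s0,y,→)
state=s0 head=2 tape=_y[y]z_   (s0,y)→(s0,x,→)
state=s0 head=3 tape=_yx[z]_   (s0,z)→(s0,z,←)
state=s0 head=2 tape=_y[x]z_   (s0,x)→(s1,_,·)
state=s1 head=2 tape=_y[_]z_   (s1,_)→(s1,_,→)
state=s1 head=3 tape=_y_[z]_   (s1,z)→(s1,y,←)
state=s1 head=2 tape=_y[_]y_   (s1,_)→(s1,_,→)
state=s1 head=3 tape=_y_[y]_   (s1,y)→(s0,y,→)
state=s0 head=4 tape=_y_y[_]   (s0,_)→(sH,x,·)
state=sH head=4 tape=_y_y[x]
M halts after 15 transitions.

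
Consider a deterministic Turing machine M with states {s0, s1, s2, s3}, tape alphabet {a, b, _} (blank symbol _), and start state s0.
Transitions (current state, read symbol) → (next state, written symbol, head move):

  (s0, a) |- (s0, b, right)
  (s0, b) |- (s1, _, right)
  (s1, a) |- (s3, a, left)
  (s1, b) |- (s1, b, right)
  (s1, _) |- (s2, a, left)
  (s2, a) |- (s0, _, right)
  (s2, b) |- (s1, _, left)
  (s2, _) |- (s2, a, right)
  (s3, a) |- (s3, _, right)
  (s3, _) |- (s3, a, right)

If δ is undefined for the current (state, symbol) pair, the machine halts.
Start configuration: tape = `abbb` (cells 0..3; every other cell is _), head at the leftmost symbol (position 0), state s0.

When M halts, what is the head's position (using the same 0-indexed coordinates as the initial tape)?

0

state=s0 head=0 tape=__[a]bbb_   (s0,a)→(s0,b,right)
state=s0 head=1 tape=__b[b]bb_   (s0,b)→(s1,_,right)
state=s1 head=2 tape=__b_[b]b_   (s1,b)→(s1,b,right)
state=s1 head=3 tape=__b_b[b]_   (s1,b)→(s1,b,right)
state=s1 head=4 tape=__b_bb[_]   (s1,_)→(s2,a,left)
state=s2 head=3 tape=__b_b[b]a   (s2,b)→(s1,_,left)
state=s1 head=2 tape=__b_[b]_a   (s1,b)→(s1,b,right)
state=s1 head=3 tape=__b_b[_]a   (s1,_)→(s2,a,left)
state=s2 head=2 tape=__b_[b]aa   (s2,b)→(s1,_,left)
state=s1 head=1 tape=__b[_]_aa   (s1,_)→(s2,a,left)
state=s2 head=0 tape=__[b]a_aa   (s2,b)→(s1,_,left)
state=s1 head=-1 tape=_[_]_a_aa   (s1,_)→(s2,a,left)
state=s2 head=-2 tape=[_]a_a_aa   (s2,_)→(s2,a,right)
state=s2 head=-1 tape=a[a]_a_aa   (s2,a)→(s0,_,right)
state=s0 head=0 tape=a_[_]a_aa
At halt the head is at cell 0.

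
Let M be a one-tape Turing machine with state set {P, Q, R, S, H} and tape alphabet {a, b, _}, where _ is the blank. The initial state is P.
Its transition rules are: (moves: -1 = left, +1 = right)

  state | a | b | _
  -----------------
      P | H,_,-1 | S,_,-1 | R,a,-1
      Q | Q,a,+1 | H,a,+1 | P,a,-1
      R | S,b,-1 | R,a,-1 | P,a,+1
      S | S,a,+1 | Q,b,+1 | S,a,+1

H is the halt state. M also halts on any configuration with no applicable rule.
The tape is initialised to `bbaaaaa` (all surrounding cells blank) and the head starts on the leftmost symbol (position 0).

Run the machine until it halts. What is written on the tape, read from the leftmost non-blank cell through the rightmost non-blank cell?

state=P head=0 tape=_[b]baaaaa_   (P,b)→(S,_,-1)
state=S head=-1 tape=[_]_baaaaa_   (S,_)→(S,a,+1)
state=S head=0 tape=a[_]baaaaa_   (S,_)→(S,a,+1)
state=S head=1 tape=aa[b]aaaaa_   (S,b)→(Q,b,+1)
state=Q head=2 tape=aab[a]aaaa_   (Q,a)→(Q,a,+1)
state=Q head=3 tape=aaba[a]aaa_   (Q,a)→(Q,a,+1)
state=Q head=4 tape=aabaa[a]aa_   (Q,a)→(Q,a,+1)
state=Q head=5 tape=aabaaa[a]a_   (Q,a)→(Q,a,+1)
state=Q head=6 tape=aabaaaa[a]_   (Q,a)→(Q,a,+1)
state=Q head=7 tape=aabaaaaa[_]   (Q,_)→(P,a,-1)
state=P head=6 tape=aabaaaa[a]a   (P,a)→(H,_,-1)
state=H head=5 tape=aabaaa[a]_a
The non-blank tape span at halt is aabaaaa_a.

aabaaaa_a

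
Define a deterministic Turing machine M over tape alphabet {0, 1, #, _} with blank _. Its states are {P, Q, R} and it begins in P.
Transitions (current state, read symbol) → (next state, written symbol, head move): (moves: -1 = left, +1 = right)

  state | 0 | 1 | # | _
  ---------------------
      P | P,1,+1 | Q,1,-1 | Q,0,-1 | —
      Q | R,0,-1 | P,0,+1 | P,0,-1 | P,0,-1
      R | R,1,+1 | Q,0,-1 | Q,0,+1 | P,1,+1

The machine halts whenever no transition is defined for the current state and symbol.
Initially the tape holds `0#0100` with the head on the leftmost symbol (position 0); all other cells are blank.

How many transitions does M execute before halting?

31

P | ___[0]#0100   read 0 → write 1, move +1, go to P
P | ___1[#]0100   read # → write 0, move -1, go to Q
Q | ___[1]00100   read 1 → write 0, move +1, go to P
P | ___0[0]0100   read 0 → write 1, move +1, go to P
P | ___01[0]100   read 0 → write 1, move +1, go to P
P | ___011[1]00   read 1 → write 1, move -1, go to Q
Q | ___01[1]100   read 1 → write 0, move +1, go to P
P | ___010[1]00   read 1 → write 1, move -1, go to Q
Q | ___01[0]100   read 0 → write 0, move -1, go to R
R | ___0[1]0100   read 1 → write 0, move -1, go to Q
Q | ___[0]00100   read 0 → write 0, move -1, go to R
R | __[_]000100   read _ → write 1, move +1, go to P
P | __1[0]00100   read 0 → write 1, move +1, go to P
P | __11[0]0100   read 0 → write 1, move +1, go to P
P | __111[0]100   read 0 → write 1, move +1, go to P
P | __1111[1]00   read 1 → write 1, move -1, go to Q
Q | __111[1]100   read 1 → write 0, move +1, go to P
P | __1110[1]00   read 1 → write 1, move -1, go to Q
Q | __111[0]100   read 0 → write 0, move -1, go to R
R | __11[1]0100   read 1 → write 0, move -1, go to Q
Q | __1[1]00100   read 1 → write 0, move +1, go to P
P | __10[0]0100   read 0 → write 1, move +1, go to P
P | __101[0]100   read 0 → write 1, move +1, go to P
P | __1011[1]00   read 1 → write 1, move -1, go to Q
Q | __101[1]100   read 1 → write 0, move +1, go to P
P | __1010[1]00   read 1 → write 1, move -1, go to Q
Q | __101[0]100   read 0 → write 0, move -1, go to R
R | __10[1]0100   read 1 → write 0, move -1, go to Q
Q | __1[0]00100   read 0 → write 0, move -1, go to R
R | __[1]000100   read 1 → write 0, move -1, go to Q
Q | _[_]0000100   read _ → write 0, move -1, go to P
P | [_]00000100
M halts after 31 transitions.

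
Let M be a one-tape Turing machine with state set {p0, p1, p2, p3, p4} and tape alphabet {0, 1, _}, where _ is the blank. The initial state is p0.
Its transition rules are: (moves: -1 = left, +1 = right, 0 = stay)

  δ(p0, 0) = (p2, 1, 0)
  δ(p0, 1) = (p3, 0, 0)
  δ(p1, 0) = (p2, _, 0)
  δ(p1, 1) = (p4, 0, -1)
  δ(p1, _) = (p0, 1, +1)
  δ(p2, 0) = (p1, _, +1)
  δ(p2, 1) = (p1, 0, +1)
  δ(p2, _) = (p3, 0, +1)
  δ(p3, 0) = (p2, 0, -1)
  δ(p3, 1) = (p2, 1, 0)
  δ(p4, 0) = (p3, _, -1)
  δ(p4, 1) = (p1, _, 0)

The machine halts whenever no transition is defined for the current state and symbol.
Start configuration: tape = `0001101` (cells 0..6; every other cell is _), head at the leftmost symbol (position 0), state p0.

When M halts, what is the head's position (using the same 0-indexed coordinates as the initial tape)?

p0 | [0]001101   read 0 → write 1, move 0, go to p2
p2 | [1]001101   read 1 → write 0, move +1, go to p1
p1 | 0[0]01101   read 0 → write _, move 0, go to p2
p2 | 0[_]01101   read _ → write 0, move +1, go to p3
p3 | 00[0]1101   read 0 → write 0, move -1, go to p2
p2 | 0[0]01101   read 0 → write _, move +1, go to p1
p1 | 0_[0]1101   read 0 → write _, move 0, go to p2
p2 | 0_[_]1101   read _ → write 0, move +1, go to p3
p3 | 0_0[1]101   read 1 → write 1, move 0, go to p2
p2 | 0_0[1]101   read 1 → write 0, move +1, go to p1
p1 | 0_00[1]01   read 1 → write 0, move -1, go to p4
p4 | 0_0[0]001   read 0 → write _, move -1, go to p3
p3 | 0_[0]_001   read 0 → write 0, move -1, go to p2
p2 | 0[_]0_001   read _ → write 0, move +1, go to p3
p3 | 00[0]_001   read 0 → write 0, move -1, go to p2
p2 | 0[0]0_001   read 0 → write _, move +1, go to p1
p1 | 0_[0]_001   read 0 → write _, move 0, go to p2
p2 | 0_[_]_001   read _ → write 0, move +1, go to p3
p3 | 0_0[_]001
At halt the head is at cell 3.

3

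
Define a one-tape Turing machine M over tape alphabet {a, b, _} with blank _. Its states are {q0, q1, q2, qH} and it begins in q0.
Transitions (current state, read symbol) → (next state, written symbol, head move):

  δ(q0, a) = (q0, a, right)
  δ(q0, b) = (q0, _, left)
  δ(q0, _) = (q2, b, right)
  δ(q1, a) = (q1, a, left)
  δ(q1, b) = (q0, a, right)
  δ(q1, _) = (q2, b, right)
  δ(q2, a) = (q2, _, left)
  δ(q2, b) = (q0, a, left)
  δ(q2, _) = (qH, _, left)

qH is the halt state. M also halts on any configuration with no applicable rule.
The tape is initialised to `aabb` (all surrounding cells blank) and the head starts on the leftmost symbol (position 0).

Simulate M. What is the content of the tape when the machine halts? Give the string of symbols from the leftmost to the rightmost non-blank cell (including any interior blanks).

q0 | [a]abb_   read a → write a, move right, go to q0
q0 | a[a]bb_   read a → write a, move right, go to q0
q0 | aa[b]b_   read b → write _, move left, go to q0
q0 | a[a]_b_   read a → write a, move right, go to q0
q0 | aa[_]b_   read _ → write b, move right, go to q2
q2 | aab[b]_   read b → write a, move left, go to q0
q0 | aa[b]a_   read b → write _, move left, go to q0
q0 | a[a]_a_   read a → write a, move right, go to q0
q0 | aa[_]a_   read _ → write b, move right, go to q2
q2 | aab[a]_   read a → write _, move left, go to q2
q2 | aa[b]__   read b → write a, move left, go to q0
q0 | a[a]a__   read a → write a, move right, go to q0
q0 | aa[a]__   read a → write a, move right, go to q0
q0 | aaa[_]_   read _ → write b, move right, go to q2
q2 | aaab[_]   read _ → write _, move left, go to qH
qH | aaa[b]_
The non-blank tape span at halt is aaab.

aaab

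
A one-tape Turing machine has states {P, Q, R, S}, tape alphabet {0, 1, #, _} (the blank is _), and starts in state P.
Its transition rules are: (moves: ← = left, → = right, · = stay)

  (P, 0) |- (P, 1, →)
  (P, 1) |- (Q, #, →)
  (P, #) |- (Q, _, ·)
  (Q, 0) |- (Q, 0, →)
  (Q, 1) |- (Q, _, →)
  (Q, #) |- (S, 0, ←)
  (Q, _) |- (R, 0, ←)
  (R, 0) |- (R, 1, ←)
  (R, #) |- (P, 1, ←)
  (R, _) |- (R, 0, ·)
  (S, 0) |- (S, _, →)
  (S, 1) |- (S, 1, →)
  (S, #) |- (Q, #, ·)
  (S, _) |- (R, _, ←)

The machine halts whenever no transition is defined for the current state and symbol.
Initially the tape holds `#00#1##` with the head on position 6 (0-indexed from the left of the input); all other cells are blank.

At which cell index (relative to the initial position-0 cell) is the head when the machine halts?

-1

state=P head=6 tape=_#00#1#[#]_   (P,#)→(Q,_,·)
state=Q head=6 tape=_#00#1#[_]_   (Q,_)→(R,0,←)
state=R head=5 tape=_#00#1[#]0_   (R,#)→(P,1,←)
state=P head=4 tape=_#00#[1]10_   (P,1)→(Q,#,→)
state=Q head=5 tape=_#00##[1]0_   (Q,1)→(Q,_,→)
state=Q head=6 tape=_#00##_[0]_   (Q,0)→(Q,0,→)
state=Q head=7 tape=_#00##_0[_]   (Q,_)→(R,0,←)
state=R head=6 tape=_#00##_[0]0   (R,0)→(R,1,←)
state=R head=5 tape=_#00##[_]10   (R,_)→(R,0,·)
state=R head=5 tape=_#00##[0]10   (R,0)→(R,1,←)
state=R head=4 tape=_#00#[#]110   (R,#)→(P,1,←)
state=P head=3 tape=_#00[#]1110   (P,#)→(Q,_,·)
state=Q head=3 tape=_#00[_]1110   (Q,_)→(R,0,←)
state=R head=2 tape=_#0[0]01110   (R,0)→(R,1,←)
state=R head=1 tape=_#[0]101110   (R,0)→(R,1,←)
state=R head=0 tape=_[#]1101110   (R,#)→(P,1,←)
state=P head=-1 tape=[_]11101110
At halt the head is at cell -1.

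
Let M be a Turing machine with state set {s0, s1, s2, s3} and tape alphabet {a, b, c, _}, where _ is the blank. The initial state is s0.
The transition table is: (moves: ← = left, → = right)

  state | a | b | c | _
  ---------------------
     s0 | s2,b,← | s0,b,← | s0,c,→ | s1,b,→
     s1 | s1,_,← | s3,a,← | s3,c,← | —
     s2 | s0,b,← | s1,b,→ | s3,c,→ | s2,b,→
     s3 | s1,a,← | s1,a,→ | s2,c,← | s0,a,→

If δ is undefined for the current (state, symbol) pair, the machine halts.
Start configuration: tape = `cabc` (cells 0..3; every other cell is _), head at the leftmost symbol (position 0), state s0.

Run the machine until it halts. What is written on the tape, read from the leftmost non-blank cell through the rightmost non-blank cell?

s0 | __[c]abc   read c → write c, move →, go to s0
s0 | __c[a]bc   read a → write b, move ←, go to s2
s2 | __[c]bbc   read c → write c, move →, go to s3
s3 | __c[b]bc   read b → write a, move →, go to s1
s1 | __ca[b]c   read b → write a, move ←, go to s3
s3 | __c[a]ac   read a → write a, move ←, go to s1
s1 | __[c]aac   read c → write c, move ←, go to s3
s3 | _[_]caac   read _ → write a, move →, go to s0
s0 | _a[c]aac   read c → write c, move →, go to s0
s0 | _ac[a]ac   read a → write b, move ←, go to s2
s2 | _a[c]bac   read c → write c, move →, go to s3
s3 | _ac[b]ac   read b → write a, move →, go to s1
s1 | _aca[a]c   read a → write _, move ←, go to s1
s1 | _ac[a]_c   read a → write _, move ←, go to s1
s1 | _a[c]__c   read c → write c, move ←, go to s3
s3 | _[a]c__c   read a → write a, move ←, go to s1
s1 | [_]ac__c
The non-blank tape span at halt is ac__c.

ac__c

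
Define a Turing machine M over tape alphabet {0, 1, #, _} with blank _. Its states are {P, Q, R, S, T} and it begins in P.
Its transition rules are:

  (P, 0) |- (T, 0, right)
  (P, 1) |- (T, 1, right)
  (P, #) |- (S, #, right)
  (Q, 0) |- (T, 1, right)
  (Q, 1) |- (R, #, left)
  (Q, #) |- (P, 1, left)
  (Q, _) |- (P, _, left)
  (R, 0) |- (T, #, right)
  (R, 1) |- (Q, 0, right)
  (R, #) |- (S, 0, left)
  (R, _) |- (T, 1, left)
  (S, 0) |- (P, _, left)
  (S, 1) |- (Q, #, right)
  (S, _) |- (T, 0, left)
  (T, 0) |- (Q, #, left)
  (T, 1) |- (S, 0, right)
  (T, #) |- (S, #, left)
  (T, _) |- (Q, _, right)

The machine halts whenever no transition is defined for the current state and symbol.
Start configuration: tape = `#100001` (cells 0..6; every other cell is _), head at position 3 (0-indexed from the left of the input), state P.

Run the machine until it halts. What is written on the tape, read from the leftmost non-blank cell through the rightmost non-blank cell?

state=P head=3 tape=#10[0]001_   (P,0)→(T,0,right)
state=T head=4 tape=#100[0]01_   (T,0)→(Q,#,left)
state=Q head=3 tape=#10[0]#01_   (Q,0)→(T,1,right)
state=T head=4 tape=#101[#]01_   (T,#)→(S,#,left)
state=S head=3 tape=#10[1]#01_   (S,1)→(Q,#,right)
state=Q head=4 tape=#10#[#]01_   (Q,#)→(P,1,left)
state=P head=3 tape=#10[#]101_   (P,#)→(S,#,right)
state=S head=4 tape=#10#[1]01_   (S,1)→(Q,#,right)
state=Q head=5 tape=#10##[0]1_   (Q,0)→(T,1,right)
state=T head=6 tape=#10##1[1]_   (T,1)→(S,0,right)
state=S head=7 tape=#10##10[_]   (S,_)→(T,0,left)
state=T head=6 tape=#10##1[0]0   (T,0)→(Q,#,left)
state=Q head=5 tape=#10##[1]#0   (Q,1)→(R,#,left)
state=R head=4 tape=#10#[#]##0   (R,#)→(S,0,left)
state=S head=3 tape=#10[#]0##0
The non-blank tape span at halt is #10#0##0.

#10#0##0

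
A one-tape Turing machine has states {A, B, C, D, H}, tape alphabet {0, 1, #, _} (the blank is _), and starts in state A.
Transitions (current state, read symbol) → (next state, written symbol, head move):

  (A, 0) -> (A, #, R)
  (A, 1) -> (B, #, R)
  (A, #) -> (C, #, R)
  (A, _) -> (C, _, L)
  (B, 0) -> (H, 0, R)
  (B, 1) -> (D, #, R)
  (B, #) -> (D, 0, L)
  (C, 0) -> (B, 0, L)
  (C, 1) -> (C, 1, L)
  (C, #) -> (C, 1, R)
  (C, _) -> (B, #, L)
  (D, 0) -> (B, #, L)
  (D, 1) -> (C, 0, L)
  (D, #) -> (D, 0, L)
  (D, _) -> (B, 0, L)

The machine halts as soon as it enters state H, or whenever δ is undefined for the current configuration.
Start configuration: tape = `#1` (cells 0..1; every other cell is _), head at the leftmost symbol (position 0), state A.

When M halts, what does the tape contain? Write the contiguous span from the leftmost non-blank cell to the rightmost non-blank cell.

state=A head=0 tape=__[#]1   (A,#)→(C,#,R)
state=C head=1 tape=__#[1]   (C,1)→(C,1,L)
state=C head=0 tape=__[#]1   (C,#)→(C,1,R)
state=C head=1 tape=__1[1]   (C,1)→(C,1,L)
state=C head=0 tape=__[1]1   (C,1)→(C,1,L)
state=C head=-1 tape=_[_]11   (C,_)→(B,#,L)
state=B head=-2 tape=[_]#11
The non-blank tape span at halt is #11.

#11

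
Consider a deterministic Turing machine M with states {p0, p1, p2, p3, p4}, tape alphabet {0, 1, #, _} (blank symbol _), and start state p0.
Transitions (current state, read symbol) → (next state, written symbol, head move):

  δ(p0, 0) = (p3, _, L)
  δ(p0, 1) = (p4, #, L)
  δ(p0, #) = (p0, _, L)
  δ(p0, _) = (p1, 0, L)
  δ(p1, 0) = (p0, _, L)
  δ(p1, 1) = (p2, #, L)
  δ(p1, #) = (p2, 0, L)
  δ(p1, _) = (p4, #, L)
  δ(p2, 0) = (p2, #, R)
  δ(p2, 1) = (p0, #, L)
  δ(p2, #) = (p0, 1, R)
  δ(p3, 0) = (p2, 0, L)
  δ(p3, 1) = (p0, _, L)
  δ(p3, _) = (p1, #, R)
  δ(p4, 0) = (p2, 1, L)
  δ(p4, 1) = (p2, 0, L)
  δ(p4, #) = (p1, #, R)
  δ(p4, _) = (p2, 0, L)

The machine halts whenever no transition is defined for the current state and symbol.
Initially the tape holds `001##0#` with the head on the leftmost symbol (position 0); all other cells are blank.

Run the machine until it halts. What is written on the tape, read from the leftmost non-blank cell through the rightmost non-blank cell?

p0 | _____[0]01##0#   read 0 → write _, move L, go to p3
p3 | ____[_]_01##0#   read _ → write #, move R, go to p1
p1 | ____#[_]01##0#   read _ → write #, move L, go to p4
p4 | ____[#]#01##0#   read # → write #, move R, go to p1
p1 | ____#[#]01##0#   read # → write 0, move L, go to p2
p2 | ____[#]001##0#   read # → write 1, move R, go to p0
p0 | ____1[0]01##0#   read 0 → write _, move L, go to p3
p3 | ____[1]_01##0#   read 1 → write _, move L, go to p0
p0 | ___[_]__01##0#   read _ → write 0, move L, go to p1
p1 | __[_]0__01##0#   read _ → write #, move L, go to p4
p4 | _[_]#0__01##0#   read _ → write 0, move L, go to p2
p2 | [_]0#0__01##0#
The non-blank tape span at halt is 0#0__01##0#.

0#0__01##0#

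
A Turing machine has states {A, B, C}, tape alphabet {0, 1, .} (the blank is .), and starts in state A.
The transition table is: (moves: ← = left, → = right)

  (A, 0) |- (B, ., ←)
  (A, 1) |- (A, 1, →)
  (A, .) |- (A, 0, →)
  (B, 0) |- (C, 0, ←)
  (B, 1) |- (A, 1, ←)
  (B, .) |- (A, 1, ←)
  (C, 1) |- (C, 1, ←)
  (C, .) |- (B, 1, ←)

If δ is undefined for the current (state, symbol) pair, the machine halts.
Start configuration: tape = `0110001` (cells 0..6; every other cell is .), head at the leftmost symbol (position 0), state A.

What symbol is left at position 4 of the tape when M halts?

.

A | ..[0]110001   read 0 → write ., move ←, go to B
B | .[.].110001   read . → write 1, move ←, go to A
A | [.]1.110001   read . → write 0, move →, go to A
A | 0[1].110001   read 1 → write 1, move →, go to A
A | 01[.]110001   read . → write 0, move →, go to A
A | 010[1]10001   read 1 → write 1, move →, go to A
A | 0101[1]0001   read 1 → write 1, move →, go to A
A | 01011[0]001   read 0 → write ., move ←, go to B
B | 0101[1].001   read 1 → write 1, move ←, go to A
A | 010[1]1.001   read 1 → write 1, move →, go to A
A | 0101[1].001   read 1 → write 1, move →, go to A
A | 01011[.]001   read . → write 0, move →, go to A
A | 010110[0]01   read 0 → write ., move ←, go to B
B | 01011[0].01   read 0 → write 0, move ←, go to C
C | 0101[1]0.01   read 1 → write 1, move ←, go to C
C | 010[1]10.01   read 1 → write 1, move ←, go to C
C | 01[0]110.01
Cell 4 holds . when M halts.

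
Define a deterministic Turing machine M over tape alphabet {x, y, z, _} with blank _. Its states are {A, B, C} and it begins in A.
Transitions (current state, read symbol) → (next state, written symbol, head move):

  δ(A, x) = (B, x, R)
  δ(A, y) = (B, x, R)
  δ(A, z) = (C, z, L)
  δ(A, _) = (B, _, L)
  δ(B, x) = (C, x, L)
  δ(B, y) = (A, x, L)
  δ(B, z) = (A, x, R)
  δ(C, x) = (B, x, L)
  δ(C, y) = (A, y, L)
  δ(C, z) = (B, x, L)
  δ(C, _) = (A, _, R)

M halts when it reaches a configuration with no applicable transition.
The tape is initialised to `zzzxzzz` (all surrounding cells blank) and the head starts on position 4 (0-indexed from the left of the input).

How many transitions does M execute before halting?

state=A head=4 tape=_zzzx[z]zz   (A,z)→(C,z,L)
state=C head=3 tape=_zzz[x]zzz   (C,x)→(B,x,L)
state=B head=2 tape=_zz[z]xzzz   (B,z)→(A,x,R)
state=A head=3 tape=_zzx[x]zzz   (A,x)→(B,x,R)
state=B head=4 tape=_zzxx[z]zz   (B,z)→(A,x,R)
state=A head=5 tape=_zzxxx[z]z   (A,z)→(C,z,L)
state=C head=4 tape=_zzxx[x]zz   (C,x)→(B,x,L)
state=B head=3 tape=_zzx[x]xzz   (B,x)→(C,x,L)
state=C head=2 tape=_zz[x]xxzz   (C,x)→(B,x,L)
state=B head=1 tape=_z[z]xxxzz   (B,z)→(A,x,R)
state=A head=2 tape=_zx[x]xxzz   (A,x)→(B,x,R)
state=B head=3 tape=_zxx[x]xzz   (B,x)→(C,x,L)
state=C head=2 tape=_zx[x]xxzz   (C,x)→(B,x,L)
state=B head=1 tape=_z[x]xxxzz   (B,x)→(C,x,L)
state=C head=0 tape=_[z]xxxxzz   (C,z)→(B,x,L)
state=B head=-1 tape=[_]xxxxxzz
M halts after 15 transitions.

15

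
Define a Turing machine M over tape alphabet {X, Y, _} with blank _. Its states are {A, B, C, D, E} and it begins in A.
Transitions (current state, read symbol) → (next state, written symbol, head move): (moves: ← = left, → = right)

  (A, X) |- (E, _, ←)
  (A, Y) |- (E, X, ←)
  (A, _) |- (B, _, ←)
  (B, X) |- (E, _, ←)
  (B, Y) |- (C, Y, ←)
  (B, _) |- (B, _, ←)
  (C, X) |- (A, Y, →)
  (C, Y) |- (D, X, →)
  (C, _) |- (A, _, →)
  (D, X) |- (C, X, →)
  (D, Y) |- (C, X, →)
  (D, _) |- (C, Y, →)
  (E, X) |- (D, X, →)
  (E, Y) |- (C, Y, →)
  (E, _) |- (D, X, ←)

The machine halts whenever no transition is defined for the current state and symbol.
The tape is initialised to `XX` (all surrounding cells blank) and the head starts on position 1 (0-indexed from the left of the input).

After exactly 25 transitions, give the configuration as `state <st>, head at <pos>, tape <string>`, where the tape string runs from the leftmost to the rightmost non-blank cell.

A | X[X]__   read X → write _, move ←, go to E
E | [X]___   read X → write X, move →, go to D
D | X[_]__   read _ → write Y, move →, go to C
C | XY[_]_   read _ → write _, move →, go to A
A | XY_[_]   read _ → write _, move ←, go to B
B | XY[_]_   read _ → write _, move ←, go to B
B | X[Y]__   read Y → write Y, move ←, go to C
C | [X]Y__   read X → write Y, move →, go to A
A | Y[Y]__   read Y → write X, move ←, go to E
E | [Y]X__   read Y → write Y, move →, go to C
C | Y[X]__   read X → write Y, move →, go to A
A | YY[_]_   read _ → write _, move ←, go to B
B | Y[Y]__   read Y → write Y, move ←, go to C
C | [Y]Y__   read Y → write X, move →, go to D
D | X[Y]__   read Y → write X, move →, go to C
C | XX[_]_   read _ → write _, move →, go to A
A | XX_[_]   read _ → write _, move ←, go to B
B | XX[_]_   read _ → write _, move ←, go to B
B | X[X]__   read X → write _, move ←, go to E
E | [X]___   read X → write X, move →, go to D
D | X[_]__   read _ → write Y, move →, go to C
C | XY[_]_   read _ → write _, move →, go to A
A | XY_[_]   read _ → write _, move ←, go to B
B | XY[_]_   read _ → write _, move ←, go to B
B | X[Y]__   read Y → write Y, move ←, go to C
C | [X]Y__
After 25 steps: state C, head at 0, tape XY.

state C, head at 0, tape XY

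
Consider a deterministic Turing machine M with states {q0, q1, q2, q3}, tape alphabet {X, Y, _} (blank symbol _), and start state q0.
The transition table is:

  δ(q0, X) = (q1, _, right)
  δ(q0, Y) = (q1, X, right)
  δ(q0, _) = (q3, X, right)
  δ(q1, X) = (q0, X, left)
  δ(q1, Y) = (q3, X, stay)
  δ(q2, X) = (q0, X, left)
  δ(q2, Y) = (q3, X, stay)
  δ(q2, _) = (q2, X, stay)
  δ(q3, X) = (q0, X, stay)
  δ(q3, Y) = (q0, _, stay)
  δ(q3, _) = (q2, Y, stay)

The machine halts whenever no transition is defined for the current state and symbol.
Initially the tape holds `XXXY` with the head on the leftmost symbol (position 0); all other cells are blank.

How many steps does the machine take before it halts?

12

q0 | [X]XXY_   read X → write _, move right, go to q1
q1 | _[X]XY_   read X → write X, move left, go to q0
q0 | [_]XXY_   read _ → write X, move right, go to q3
q3 | X[X]XY_   read X → write X, move stay, go to q0
q0 | X[X]XY_   read X → write _, move right, go to q1
q1 | X_[X]Y_   read X → write X, move left, go to q0
q0 | X[_]XY_   read _ → write X, move right, go to q3
q3 | XX[X]Y_   read X → write X, move stay, go to q0
q0 | XX[X]Y_   read X → write _, move right, go to q1
q1 | XX_[Y]_   read Y → write X, move stay, go to q3
q3 | XX_[X]_   read X → write X, move stay, go to q0
q0 | XX_[X]_   read X → write _, move right, go to q1
q1 | XX__[_]
M halts after 12 transitions.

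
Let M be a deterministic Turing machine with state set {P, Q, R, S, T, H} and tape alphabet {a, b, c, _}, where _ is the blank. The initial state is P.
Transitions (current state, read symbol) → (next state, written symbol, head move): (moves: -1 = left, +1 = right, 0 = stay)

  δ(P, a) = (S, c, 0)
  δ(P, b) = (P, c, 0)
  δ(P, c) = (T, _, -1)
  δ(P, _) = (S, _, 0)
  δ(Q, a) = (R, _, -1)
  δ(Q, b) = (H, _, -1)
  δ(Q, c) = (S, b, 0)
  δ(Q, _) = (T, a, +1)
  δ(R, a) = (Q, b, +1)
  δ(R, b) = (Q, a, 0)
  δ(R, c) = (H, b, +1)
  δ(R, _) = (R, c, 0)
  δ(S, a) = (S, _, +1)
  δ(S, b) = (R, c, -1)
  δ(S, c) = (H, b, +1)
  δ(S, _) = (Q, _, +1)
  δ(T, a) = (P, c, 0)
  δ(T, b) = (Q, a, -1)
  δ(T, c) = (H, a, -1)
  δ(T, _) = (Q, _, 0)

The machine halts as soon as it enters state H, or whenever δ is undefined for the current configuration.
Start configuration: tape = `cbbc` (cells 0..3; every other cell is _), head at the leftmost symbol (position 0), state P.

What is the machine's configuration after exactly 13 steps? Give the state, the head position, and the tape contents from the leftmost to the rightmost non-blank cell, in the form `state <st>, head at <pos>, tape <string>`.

P | _[c]bbc   read c → write _, move -1, go to T
T | [_]_bbc   read _ → write _, move 0, go to Q
Q | [_]_bbc   read _ → write a, move +1, go to T
T | a[_]bbc   read _ → write _, move 0, go to Q
Q | a[_]bbc   read _ → write a, move +1, go to T
T | aa[b]bc   read b → write a, move -1, go to Q
Q | a[a]abc   read a → write _, move -1, go to R
R | [a]_abc   read a → write b, move +1, go to Q
Q | b[_]abc   read _ → write a, move +1, go to T
T | ba[a]bc   read a → write c, move 0, go to P
P | ba[c]bc   read c → write _, move -1, go to T
T | b[a]_bc   read a → write c, move 0, go to P
P | b[c]_bc   read c → write _, move -1, go to T
T | [b]__bc
After 13 steps: state T, head at -1, tape b__bc.

state T, head at -1, tape b__bc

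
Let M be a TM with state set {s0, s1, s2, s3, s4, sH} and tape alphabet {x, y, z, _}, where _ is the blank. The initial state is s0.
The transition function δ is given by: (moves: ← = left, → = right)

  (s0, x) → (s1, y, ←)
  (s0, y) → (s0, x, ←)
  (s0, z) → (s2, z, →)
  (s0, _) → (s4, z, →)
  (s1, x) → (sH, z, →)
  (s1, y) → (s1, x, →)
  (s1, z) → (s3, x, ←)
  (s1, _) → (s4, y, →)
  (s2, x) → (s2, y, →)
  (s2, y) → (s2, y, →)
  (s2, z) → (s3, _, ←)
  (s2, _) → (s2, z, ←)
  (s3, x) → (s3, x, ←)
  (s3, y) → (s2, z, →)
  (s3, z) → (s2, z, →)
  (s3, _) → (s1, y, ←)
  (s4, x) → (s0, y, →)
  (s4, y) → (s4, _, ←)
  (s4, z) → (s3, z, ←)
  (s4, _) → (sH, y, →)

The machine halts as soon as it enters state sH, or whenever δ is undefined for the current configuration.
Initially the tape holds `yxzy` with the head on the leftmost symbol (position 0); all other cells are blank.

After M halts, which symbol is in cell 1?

state=s0 head=0 tape=____[y]xzy_   (s0,y)→(s0,x,←)
state=s0 head=-1 tape=___[_]xxzy_   (s0,_)→(s4,z,→)
state=s4 head=0 tape=___z[x]xzy_   (s4,x)→(s0,y,→)
state=s0 head=1 tape=___zy[x]zy_   (s0,x)→(s1,y,←)
state=s1 head=0 tape=___z[y]yzy_   (s1,y)→(s1,x,→)
state=s1 head=1 tape=___zx[y]zy_   (s1,y)→(s1,x,→)
state=s1 head=2 tape=___zxx[z]y_   (s1,z)→(s3,x,←)
state=s3 head=1 tape=___zx[x]xy_   (s3,x)→(s3,x,←)
state=s3 head=0 tape=___z[x]xxy_   (s3,x)→(s3,x,←)
state=s3 head=-1 tape=___[z]xxxy_   (s3,z)→(s2,z,→)
state=s2 head=0 tape=___z[x]xxy_   (s2,x)→(s2,y,→)
state=s2 head=1 tape=___zy[x]xy_   (s2,x)→(s2,y,→)
state=s2 head=2 tape=___zyy[x]y_   (s2,x)→(s2,y,→)
state=s2 head=3 tape=___zyyy[y]_   (s2,y)→(s2,y,→)
state=s2 head=4 tape=___zyyyy[_]   (s2,_)→(s2,z,←)
state=s2 head=3 tape=___zyyy[y]z   (s2,y)→(s2,y,→)
state=s2 head=4 tape=___zyyyy[z]   (s2,z)→(s3,_,←)
state=s3 head=3 tape=___zyyy[y]_   (s3,y)→(s2,z,→)
state=s2 head=4 tape=___zyyyz[_]   (s2,_)→(s2,z,←)
state=s2 head=3 tape=___zyyy[z]z   (s2,z)→(s3,_,←)
state=s3 head=2 tape=___zyy[y]_z   (s3,y)→(s2,z,→)
state=s2 head=3 tape=___zyyz[_]z   (s2,_)→(s2,z,←)
state=s2 head=2 tape=___zyy[z]zz   (s2,z)→(s3,_,←)
state=s3 head=1 tape=___zy[y]_zz   (s3,y)→(s2,z,→)
state=s2 head=2 tape=___zyz[_]zz   (s2,_)→(s2,z,←)
state=s2 head=1 tape=___zy[z]zzz   (s2,z)→(s3,_,←)
state=s3 head=0 tape=___z[y]_zzz   (s3,y)→(s2,z,→)
state=s2 head=1 tape=___zz[_]zzz   (s2,_)→(s2,z,←)
state=s2 head=0 tape=___z[z]zzzz   (s2,z)→(s3,_,←)
state=s3 head=-1 tape=___[z]_zzzz   (s3,z)→(s2,z,→)
state=s2 head=0 tape=___z[_]zzzz   (s2,_)→(s2,z,←)
state=s2 head=-1 tape=___[z]zzzzz   (s2,z)→(s3,_,←)
state=s3 head=-2 tape=__[_]_zzzzz   (s3,_)→(s1,y,←)
state=s1 head=-3 tape=_[_]y_zzzzz   (s1,_)→(s4,y,→)
state=s4 head=-2 tape=_y[y]_zzzzz   (s4,y)→(s4,_,←)
state=s4 head=-3 tape=_[y]__zzzzz   (s4,y)→(s4,_,←)
state=s4 head=-4 tape=[_]___zzzzz   (s4,_)→(sH,y,→)
state=sH head=-3 tape=y[_]__zzzzz
Cell 1 holds z when M halts.

z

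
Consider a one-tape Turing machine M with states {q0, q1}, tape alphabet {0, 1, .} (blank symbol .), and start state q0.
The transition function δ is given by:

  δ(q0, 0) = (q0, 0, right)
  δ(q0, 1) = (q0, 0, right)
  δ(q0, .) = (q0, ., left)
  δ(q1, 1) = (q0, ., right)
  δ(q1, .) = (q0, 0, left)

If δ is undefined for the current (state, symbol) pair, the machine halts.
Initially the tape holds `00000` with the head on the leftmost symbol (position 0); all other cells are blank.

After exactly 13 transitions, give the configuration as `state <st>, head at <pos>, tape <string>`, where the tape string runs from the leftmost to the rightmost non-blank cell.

q0 | [0]0000.   read 0 → write 0, move right, go to q0
q0 | 0[0]000.   read 0 → write 0, move right, go to q0
q0 | 00[0]00.   read 0 → write 0, move right, go to q0
q0 | 000[0]0.   read 0 → write 0, move right, go to q0
q0 | 0000[0].   read 0 → write 0, move right, go to q0
q0 | 00000[.]   read . → write ., move left, go to q0
q0 | 0000[0].   read 0 → write 0, move right, go to q0
q0 | 00000[.]   read . → write ., move left, go to q0
q0 | 0000[0].   read 0 → write 0, move right, go to q0
q0 | 00000[.]   read . → write ., move left, go to q0
q0 | 0000[0].   read 0 → write 0, move right, go to q0
q0 | 00000[.]   read . → write ., move left, go to q0
q0 | 0000[0].   read 0 → write 0, move right, go to q0
q0 | 00000[.]
After 13 steps: state q0, head at 5, tape 00000.

state q0, head at 5, tape 00000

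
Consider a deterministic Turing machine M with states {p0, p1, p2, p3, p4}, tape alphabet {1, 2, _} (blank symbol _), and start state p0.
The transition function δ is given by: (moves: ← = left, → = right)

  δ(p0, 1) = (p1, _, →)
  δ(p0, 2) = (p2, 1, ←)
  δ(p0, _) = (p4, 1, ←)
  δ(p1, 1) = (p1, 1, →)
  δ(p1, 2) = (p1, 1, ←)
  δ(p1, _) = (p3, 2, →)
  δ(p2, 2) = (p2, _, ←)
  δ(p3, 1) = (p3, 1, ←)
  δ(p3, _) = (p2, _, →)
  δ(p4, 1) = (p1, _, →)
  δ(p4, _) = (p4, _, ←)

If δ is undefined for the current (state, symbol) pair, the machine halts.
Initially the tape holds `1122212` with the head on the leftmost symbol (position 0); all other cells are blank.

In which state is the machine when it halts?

p0 | [1]122212___   read 1 → write _, move →, go to p1
p1 | _[1]22212___   read 1 → write 1, move →, go to p1
p1 | _1[2]2212___   read 2 → write 1, move ←, go to p1
p1 | _[1]12212___   read 1 → write 1, move →, go to p1
p1 | _1[1]2212___   read 1 → write 1, move →, go to p1
p1 | _11[2]212___   read 2 → write 1, move ←, go to p1
p1 | _1[1]1212___   read 1 → write 1, move →, go to p1
p1 | _11[1]212___   read 1 → write 1, move →, go to p1
p1 | _111[2]12___   read 2 → write 1, move ←, go to p1
p1 | _11[1]112___   read 1 → write 1, move →, go to p1
p1 | _111[1]12___   read 1 → write 1, move →, go to p1
p1 | _1111[1]2___   read 1 → write 1, move →, go to p1
p1 | _11111[2]___   read 2 → write 1, move ←, go to p1
p1 | _1111[1]1___   read 1 → write 1, move →, go to p1
p1 | _11111[1]___   read 1 → write 1, move →, go to p1
p1 | _111111[_]__   read _ → write 2, move →, go to p3
p3 | _1111112[_]_   read _ → write _, move →, go to p2
p2 | _1111112_[_]
No transition is defined for (p2, _); M halts in state p2.

p2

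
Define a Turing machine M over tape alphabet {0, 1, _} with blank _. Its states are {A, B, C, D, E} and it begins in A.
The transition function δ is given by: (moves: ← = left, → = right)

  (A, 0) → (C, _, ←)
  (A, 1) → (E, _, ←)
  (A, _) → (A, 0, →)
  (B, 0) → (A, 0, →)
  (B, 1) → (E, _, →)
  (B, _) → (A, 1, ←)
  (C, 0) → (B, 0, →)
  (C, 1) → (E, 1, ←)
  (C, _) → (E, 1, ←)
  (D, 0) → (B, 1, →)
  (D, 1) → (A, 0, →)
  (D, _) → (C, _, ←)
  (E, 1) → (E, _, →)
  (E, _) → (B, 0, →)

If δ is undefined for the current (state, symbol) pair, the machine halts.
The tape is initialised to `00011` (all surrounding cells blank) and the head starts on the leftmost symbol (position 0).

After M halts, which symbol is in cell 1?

A | __[0]0011   read 0 → write _, move ←, go to C
C | _[_]_0011   read _ → write 1, move ←, go to E
E | [_]1_0011   read _ → write 0, move →, go to B
B | 0[1]_0011   read 1 → write _, move →, go to E
E | 0_[_]0011   read _ → write 0, move →, go to B
B | 0_0[0]011   read 0 → write 0, move →, go to A
A | 0_00[0]11   read 0 → write _, move ←, go to C
C | 0_0[0]_11   read 0 → write 0, move →, go to B
B | 0_00[_]11   read _ → write 1, move ←, go to A
A | 0_0[0]111   read 0 → write _, move ←, go to C
C | 0_[0]_111   read 0 → write 0, move →, go to B
B | 0_0[_]111   read _ → write 1, move ←, go to A
A | 0_[0]1111   read 0 → write _, move ←, go to C
C | 0[_]_1111   read _ → write 1, move ←, go to E
E | [0]1_1111
Cell 1 holds 1 when M halts.

1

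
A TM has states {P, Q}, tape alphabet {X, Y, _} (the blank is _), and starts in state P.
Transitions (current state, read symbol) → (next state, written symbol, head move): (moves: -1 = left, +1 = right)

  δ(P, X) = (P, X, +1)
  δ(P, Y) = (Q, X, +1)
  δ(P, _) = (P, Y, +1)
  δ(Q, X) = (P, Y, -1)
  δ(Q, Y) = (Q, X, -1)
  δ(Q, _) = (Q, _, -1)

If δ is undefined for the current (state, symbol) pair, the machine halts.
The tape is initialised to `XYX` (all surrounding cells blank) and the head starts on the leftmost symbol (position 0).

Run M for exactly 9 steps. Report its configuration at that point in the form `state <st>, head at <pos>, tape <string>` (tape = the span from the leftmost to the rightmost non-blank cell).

state Q, head at 3, tape XXX

P | [X]YX_   read X → write X, move +1, go to P
P | X[Y]X_   read Y → write X, move +1, go to Q
Q | XX[X]_   read X → write Y, move -1, go to P
P | X[X]Y_   read X → write X, move +1, go to P
P | XX[Y]_   read Y → write X, move +1, go to Q
Q | XXX[_]   read _ → write _, move -1, go to Q
Q | XX[X]_   read X → write Y, move -1, go to P
P | X[X]Y_   read X → write X, move +1, go to P
P | XX[Y]_   read Y → write X, move +1, go to Q
Q | XXX[_]
After 9 steps: state Q, head at 3, tape XXX.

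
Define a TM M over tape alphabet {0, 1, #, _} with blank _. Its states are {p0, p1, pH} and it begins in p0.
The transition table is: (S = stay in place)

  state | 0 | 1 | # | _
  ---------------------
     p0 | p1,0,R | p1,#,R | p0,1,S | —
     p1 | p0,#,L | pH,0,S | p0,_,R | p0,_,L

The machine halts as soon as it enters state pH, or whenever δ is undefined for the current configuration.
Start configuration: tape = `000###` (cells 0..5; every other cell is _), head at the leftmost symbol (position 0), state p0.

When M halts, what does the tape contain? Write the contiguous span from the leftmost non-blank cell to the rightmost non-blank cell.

0_0_#

p0 | [0]00###_   read 0 → write 0, move R, go to p1
p1 | 0[0]0###_   read 0 → write #, move L, go to p0
p0 | [0]#0###_   read 0 → write 0, move R, go to p1
p1 | 0[#]0###_   read # → write _, move R, go to p0
p0 | 0_[0]###_   read 0 → write 0, move R, go to p1
p1 | 0_0[#]##_   read # → write _, move R, go to p0
p0 | 0_0_[#]#_   read # → write 1, move S, go to p0
p0 | 0_0_[1]#_   read 1 → write #, move R, go to p1
p1 | 0_0_#[#]_   read # → write _, move R, go to p0
p0 | 0_0_#_[_]
The non-blank tape span at halt is 0_0_#.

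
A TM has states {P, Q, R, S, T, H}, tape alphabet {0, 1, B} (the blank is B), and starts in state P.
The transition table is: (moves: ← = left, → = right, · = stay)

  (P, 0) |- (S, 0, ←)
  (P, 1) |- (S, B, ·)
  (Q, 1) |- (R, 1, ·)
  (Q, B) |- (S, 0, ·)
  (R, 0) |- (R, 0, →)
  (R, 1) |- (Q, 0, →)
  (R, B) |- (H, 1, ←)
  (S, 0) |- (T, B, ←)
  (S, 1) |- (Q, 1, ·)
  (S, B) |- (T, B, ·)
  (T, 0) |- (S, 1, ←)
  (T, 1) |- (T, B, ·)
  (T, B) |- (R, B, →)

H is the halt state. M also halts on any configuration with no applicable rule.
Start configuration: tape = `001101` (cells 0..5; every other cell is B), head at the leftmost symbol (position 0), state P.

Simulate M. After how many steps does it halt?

P | B[0]01101   read 0 → write 0, move ←, go to S
S | [B]001101   read B → write B, move ·, go to T
T | [B]001101   read B → write B, move →, go to R
R | B[0]01101   read 0 → write 0, move →, go to R
R | B0[0]1101   read 0 → write 0, move →, go to R
R | B00[1]101   read 1 → write 0, move →, go to Q
Q | B000[1]01   read 1 → write 1, move ·, go to R
R | B000[1]01   read 1 → write 0, move →, go to Q
Q | B0000[0]1
M halts after 8 transitions.

8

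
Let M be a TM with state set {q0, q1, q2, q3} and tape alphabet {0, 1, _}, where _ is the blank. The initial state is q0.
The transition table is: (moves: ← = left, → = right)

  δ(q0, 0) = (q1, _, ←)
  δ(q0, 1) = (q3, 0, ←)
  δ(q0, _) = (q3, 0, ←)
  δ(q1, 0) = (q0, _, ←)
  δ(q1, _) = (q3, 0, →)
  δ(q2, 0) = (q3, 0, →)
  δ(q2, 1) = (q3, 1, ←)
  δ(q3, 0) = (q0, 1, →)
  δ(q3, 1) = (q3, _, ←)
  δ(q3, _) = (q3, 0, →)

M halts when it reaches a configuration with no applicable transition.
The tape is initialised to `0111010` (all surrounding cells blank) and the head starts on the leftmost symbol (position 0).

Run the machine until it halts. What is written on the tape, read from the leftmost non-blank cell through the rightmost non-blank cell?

state=q0 head=0 tape=__[0]111010   (q0,0)→(q1,_,←)
state=q1 head=-1 tape=_[_]_111010   (q1,_)→(q3,0,→)
state=q3 head=0 tape=_0[_]111010   (q3,_)→(q3,0,→)
state=q3 head=1 tape=_00[1]11010   (q3,1)→(q3,_,←)
state=q3 head=0 tape=_0[0]_11010   (q3,0)→(q0,1,→)
state=q0 head=1 tape=_01[_]11010   (q0,_)→(q3,0,←)
state=q3 head=0 tape=_0[1]011010   (q3,1)→(q3,_,←)
state=q3 head=-1 tape=_[0]_011010   (q3,0)→(q0,1,→)
state=q0 head=0 tape=_1[_]011010   (q0,_)→(q3,0,←)
state=q3 head=-1 tape=_[1]0011010   (q3,1)→(q3,_,←)
state=q3 head=-2 tape=[_]_0011010   (q3,_)→(q3,0,→)
state=q3 head=-1 tape=0[_]0011010   (q3,_)→(q3,0,→)
state=q3 head=0 tape=00[0]011010   (q3,0)→(q0,1,→)
state=q0 head=1 tape=001[0]11010   (q0,0)→(q1,_,←)
state=q1 head=0 tape=00[1]_11010
The non-blank tape span at halt is 001_11010.

001_11010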